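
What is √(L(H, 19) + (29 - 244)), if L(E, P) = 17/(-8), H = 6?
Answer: 3*I*√386/4 ≈ 14.735*I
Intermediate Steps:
L(E, P) = -17/8 (L(E, P) = 17*(-⅛) = -17/8)
√(L(H, 19) + (29 - 244)) = √(-17/8 + (29 - 244)) = √(-17/8 - 215) = √(-1737/8) = 3*I*√386/4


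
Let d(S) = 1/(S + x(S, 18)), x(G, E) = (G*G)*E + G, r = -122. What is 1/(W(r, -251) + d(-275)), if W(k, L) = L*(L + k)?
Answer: 1360700/127392816101 ≈ 1.0681e-5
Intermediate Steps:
x(G, E) = G + E*G² (x(G, E) = G²*E + G = E*G² + G = G + E*G²)
d(S) = 1/(S + S*(1 + 18*S))
1/(W(r, -251) + d(-275)) = 1/(-251*(-251 - 122) + (½)/(-275*(1 + 9*(-275)))) = 1/(-251*(-373) + (½)*(-1/275)/(1 - 2475)) = 1/(93623 + (½)*(-1/275)/(-2474)) = 1/(93623 + (½)*(-1/275)*(-1/2474)) = 1/(93623 + 1/1360700) = 1/(127392816101/1360700) = 1360700/127392816101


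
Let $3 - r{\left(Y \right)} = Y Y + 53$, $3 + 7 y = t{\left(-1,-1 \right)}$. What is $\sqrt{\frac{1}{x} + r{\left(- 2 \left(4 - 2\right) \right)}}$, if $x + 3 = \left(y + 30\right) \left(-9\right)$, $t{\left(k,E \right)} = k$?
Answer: $\frac{i \sqrt{371271}}{75} \approx 8.1243 i$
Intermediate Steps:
$y = - \frac{4}{7}$ ($y = - \frac{3}{7} + \frac{1}{7} \left(-1\right) = - \frac{3}{7} - \frac{1}{7} = - \frac{4}{7} \approx -0.57143$)
$x = - \frac{1875}{7}$ ($x = -3 + \left(- \frac{4}{7} + 30\right) \left(-9\right) = -3 + \frac{206}{7} \left(-9\right) = -3 - \frac{1854}{7} = - \frac{1875}{7} \approx -267.86$)
$r{\left(Y \right)} = -50 - Y^{2}$ ($r{\left(Y \right)} = 3 - \left(Y Y + 53\right) = 3 - \left(Y^{2} + 53\right) = 3 - \left(53 + Y^{2}\right) = -50 - Y^{2}$)
$\sqrt{\frac{1}{x} + r{\left(- 2 \left(4 - 2\right) \right)}} = \sqrt{\frac{1}{- \frac{1875}{7}} - \left(50 + \left(- 2 \left(4 - 2\right)\right)^{2}\right)} = \sqrt{- \frac{7}{1875} - \left(50 + \left(\left(-2\right) 2\right)^{2}\right)} = \sqrt{- \frac{7}{1875} - 66} = \sqrt{- \frac{123757}{1875}} = \frac{i \sqrt{371271}}{75}$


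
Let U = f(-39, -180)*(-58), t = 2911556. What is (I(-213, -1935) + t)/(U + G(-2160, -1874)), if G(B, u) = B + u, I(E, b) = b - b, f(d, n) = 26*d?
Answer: 1455778/27389 ≈ 53.152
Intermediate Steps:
I(E, b) = 0
U = 58812 (U = (26*(-39))*(-58) = -1014*(-58) = 58812)
(I(-213, -1935) + t)/(U + G(-2160, -1874)) = (0 + 2911556)/(58812 + (-2160 - 1874)) = 2911556/(58812 - 4034) = 2911556/54778 = 2911556*(1/54778) = 1455778/27389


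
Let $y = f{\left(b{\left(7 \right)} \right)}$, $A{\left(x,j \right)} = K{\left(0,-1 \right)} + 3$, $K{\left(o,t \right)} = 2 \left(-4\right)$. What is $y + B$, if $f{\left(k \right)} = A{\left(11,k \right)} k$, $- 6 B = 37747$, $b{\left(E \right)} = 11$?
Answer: $- \frac{38077}{6} \approx -6346.2$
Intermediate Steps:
$K{\left(o,t \right)} = -8$
$B = - \frac{37747}{6}$ ($B = \left(- \frac{1}{6}\right) 37747 = - \frac{37747}{6} \approx -6291.2$)
$A{\left(x,j \right)} = -5$ ($A{\left(x,j \right)} = -8 + 3 = -5$)
$f{\left(k \right)} = - 5 k$
$y = -55$ ($y = \left(-5\right) 11 = -55$)
$y + B = -55 - \frac{37747}{6} = - \frac{38077}{6}$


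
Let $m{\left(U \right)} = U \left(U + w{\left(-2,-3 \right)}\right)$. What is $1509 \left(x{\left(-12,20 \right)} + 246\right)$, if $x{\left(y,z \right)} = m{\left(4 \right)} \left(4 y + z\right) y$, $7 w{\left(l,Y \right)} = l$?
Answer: $7904142$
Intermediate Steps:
$w{\left(l,Y \right)} = \frac{l}{7}$
$m{\left(U \right)} = U \left(- \frac{2}{7} + U\right)$ ($m{\left(U \right)} = U \left(U + \frac{1}{7} \left(-2\right)\right) = U \left(U - \frac{2}{7}\right) = U \left(- \frac{2}{7} + U\right)$)
$x{\left(y,z \right)} = y \left(\frac{104 z}{7} + \frac{416 y}{7}\right)$ ($x{\left(y,z \right)} = \frac{1}{7} \cdot 4 \left(-2 + 7 \cdot 4\right) \left(4 y + z\right) y = \frac{1}{7} \cdot 4 \left(-2 + 28\right) \left(z + 4 y\right) y = \frac{1}{7} \cdot 4 \cdot 26 \left(z + 4 y\right) y = \frac{104 \left(z + 4 y\right)}{7} y = \left(\frac{104 z}{7} + \frac{416 y}{7}\right) y = y \left(\frac{104 z}{7} + \frac{416 y}{7}\right)$)
$1509 \left(x{\left(-12,20 \right)} + 246\right) = 1509 \left(\frac{104}{7} \left(-12\right) \left(20 + 4 \left(-12\right)\right) + 246\right) = 1509 \left(\frac{104}{7} \left(-12\right) \left(20 - 48\right) + 246\right) = 1509 \left(\frac{104}{7} \left(-12\right) \left(-28\right) + 246\right) = 1509 \left(4992 + 246\right) = 1509 \cdot 5238 = 7904142$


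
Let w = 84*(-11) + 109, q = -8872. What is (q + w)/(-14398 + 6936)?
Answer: 9687/7462 ≈ 1.2982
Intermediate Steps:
w = -815 (w = -924 + 109 = -815)
(q + w)/(-14398 + 6936) = (-8872 - 815)/(-14398 + 6936) = -9687/(-7462) = -9687*(-1/7462) = 9687/7462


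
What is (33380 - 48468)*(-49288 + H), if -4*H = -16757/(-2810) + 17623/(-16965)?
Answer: 709045162897802/953433 ≈ 7.4368e+8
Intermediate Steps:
H = -9390475/7627464 (H = -(-16757/(-2810) + 17623/(-16965))/4 = -(-16757*(-1/2810) + 17623*(-1/16965))/4 = -(16757/2810 - 17623/16965)/4 = -¼*9390475/1906866 = -9390475/7627464 ≈ -1.2311)
(33380 - 48468)*(-49288 + H) = (33380 - 48468)*(-49288 - 9390475/7627464) = -15088*(-375951836107/7627464) = 709045162897802/953433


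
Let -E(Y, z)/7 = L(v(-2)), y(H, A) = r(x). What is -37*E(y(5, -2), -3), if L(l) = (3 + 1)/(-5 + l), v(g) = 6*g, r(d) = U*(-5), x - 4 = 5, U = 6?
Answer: -1036/17 ≈ -60.941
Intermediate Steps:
x = 9 (x = 4 + 5 = 9)
r(d) = -30 (r(d) = 6*(-5) = -30)
y(H, A) = -30
L(l) = 4/(-5 + l)
E(Y, z) = 28/17 (E(Y, z) = -28/(-5 + 6*(-2)) = -28/(-5 - 12) = -28/(-17) = -28*(-1)/17 = -7*(-4/17) = 28/17)
-37*E(y(5, -2), -3) = -37*28/17 = -1036/17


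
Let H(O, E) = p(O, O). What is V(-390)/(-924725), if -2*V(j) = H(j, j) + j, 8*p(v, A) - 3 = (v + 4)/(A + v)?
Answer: -1215437/5770284000 ≈ -0.00021064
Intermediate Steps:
p(v, A) = 3/8 + (4 + v)/(8*(A + v)) (p(v, A) = 3/8 + ((v + 4)/(A + v))/8 = 3/8 + ((4 + v)/(A + v))/8 = 3/8 + (4 + v)/(8*(A + v)))
H(O, E) = (4 + 7*O)/(16*O) (H(O, E) = (4 + 3*O + 4*O)/(8*(O + O)) = (4 + 7*O)/(8*((2*O))) = (1/(2*O))*(4 + 7*O)/8 = (4 + 7*O)/(16*O))
V(j) = -j/2 - (4 + 7*j)/(32*j) (V(j) = -((4 + 7*j)/(16*j) + j)/2 = -(j + (4 + 7*j)/(16*j))/2 = -j/2 - (4 + 7*j)/(32*j))
V(-390)/(-924725) = (-7/32 - ½*(-390) - ⅛/(-390))/(-924725) = (-7/32 + 195 - ⅛*(-1/390))*(-1/924725) = (-7/32 + 195 + 1/3120)*(-1/924725) = (1215437/6240)*(-1/924725) = -1215437/5770284000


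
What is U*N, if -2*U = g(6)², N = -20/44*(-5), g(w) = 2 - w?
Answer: -200/11 ≈ -18.182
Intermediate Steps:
N = 25/11 (N = -20*1/44*(-5) = -5/11*(-5) = 25/11 ≈ 2.2727)
U = -8 (U = -(2 - 1*6)²/2 = -(2 - 6)²/2 = -½*(-4)² = -½*16 = -8)
U*N = -8*25/11 = -200/11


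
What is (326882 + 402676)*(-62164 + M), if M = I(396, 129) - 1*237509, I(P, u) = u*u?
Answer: -206488259856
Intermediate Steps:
I(P, u) = u²
M = -220868 (M = 129² - 1*237509 = 16641 - 237509 = -220868)
(326882 + 402676)*(-62164 + M) = (326882 + 402676)*(-62164 - 220868) = 729558*(-283032) = -206488259856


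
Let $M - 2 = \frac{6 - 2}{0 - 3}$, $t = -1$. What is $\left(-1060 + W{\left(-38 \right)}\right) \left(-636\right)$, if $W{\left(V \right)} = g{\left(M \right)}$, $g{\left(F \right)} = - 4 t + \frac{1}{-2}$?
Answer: $671934$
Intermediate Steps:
$M = \frac{2}{3}$ ($M = 2 + \frac{6 - 2}{0 - 3} = 2 + \frac{4}{-3} = 2 + 4 \left(- \frac{1}{3}\right) = 2 - \frac{4}{3} = \frac{2}{3} \approx 0.66667$)
$g{\left(F \right)} = \frac{7}{2}$ ($g{\left(F \right)} = \left(-4\right) \left(-1\right) + \frac{1}{-2} = 4 - \frac{1}{2} = \frac{7}{2}$)
$W{\left(V \right)} = \frac{7}{2}$
$\left(-1060 + W{\left(-38 \right)}\right) \left(-636\right) = \left(-1060 + \frac{7}{2}\right) \left(-636\right) = \left(- \frac{2113}{2}\right) \left(-636\right) = 671934$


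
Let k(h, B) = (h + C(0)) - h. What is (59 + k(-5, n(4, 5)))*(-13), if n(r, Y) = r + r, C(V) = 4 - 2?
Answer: -793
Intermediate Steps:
C(V) = 2
n(r, Y) = 2*r
k(h, B) = 2 (k(h, B) = (h + 2) - h = (2 + h) - h = 2)
(59 + k(-5, n(4, 5)))*(-13) = (59 + 2)*(-13) = 61*(-13) = -793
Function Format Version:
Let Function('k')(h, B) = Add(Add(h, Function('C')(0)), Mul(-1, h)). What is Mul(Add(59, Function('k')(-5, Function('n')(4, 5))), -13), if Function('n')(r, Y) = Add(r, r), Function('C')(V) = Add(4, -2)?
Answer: -793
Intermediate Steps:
Function('C')(V) = 2
Function('n')(r, Y) = Mul(2, r)
Function('k')(h, B) = 2 (Function('k')(h, B) = Add(Add(h, 2), Mul(-1, h)) = Add(Add(2, h), Mul(-1, h)) = 2)
Mul(Add(59, Function('k')(-5, Function('n')(4, 5))), -13) = Mul(Add(59, 2), -13) = Mul(61, -13) = -793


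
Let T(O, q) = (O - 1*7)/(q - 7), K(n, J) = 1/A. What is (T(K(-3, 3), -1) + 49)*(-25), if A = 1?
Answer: -4975/4 ≈ -1243.8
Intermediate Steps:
K(n, J) = 1 (K(n, J) = 1/1 = 1)
T(O, q) = (-7 + O)/(-7 + q) (T(O, q) = (O - 7)/(-7 + q) = (-7 + O)/(-7 + q))
(T(K(-3, 3), -1) + 49)*(-25) = ((-7 + 1)/(-7 - 1) + 49)*(-25) = (-6/(-8) + 49)*(-25) = (-⅛*(-6) + 49)*(-25) = (¾ + 49)*(-25) = (199/4)*(-25) = -4975/4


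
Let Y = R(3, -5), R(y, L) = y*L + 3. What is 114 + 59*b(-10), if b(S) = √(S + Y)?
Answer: 114 + 59*I*√22 ≈ 114.0 + 276.73*I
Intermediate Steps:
R(y, L) = 3 + L*y (R(y, L) = L*y + 3 = 3 + L*y)
Y = -12 (Y = 3 - 5*3 = 3 - 15 = -12)
b(S) = √(-12 + S) (b(S) = √(S - 12) = √(-12 + S))
114 + 59*b(-10) = 114 + 59*√(-12 - 10) = 114 + 59*√(-22) = 114 + 59*(I*√22) = 114 + 59*I*√22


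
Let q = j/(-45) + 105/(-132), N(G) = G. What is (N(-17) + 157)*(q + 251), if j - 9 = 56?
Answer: 3447815/99 ≈ 34826.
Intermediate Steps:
j = 65 (j = 9 + 56 = 65)
q = -887/396 (q = 65/(-45) + 105/(-132) = 65*(-1/45) + 105*(-1/132) = -13/9 - 35/44 = -887/396 ≈ -2.2399)
(N(-17) + 157)*(q + 251) = (-17 + 157)*(-887/396 + 251) = 140*(98509/396) = 3447815/99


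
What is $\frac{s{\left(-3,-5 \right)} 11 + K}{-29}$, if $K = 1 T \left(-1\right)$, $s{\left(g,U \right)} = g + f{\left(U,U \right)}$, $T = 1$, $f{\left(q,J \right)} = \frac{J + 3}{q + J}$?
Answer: $\frac{159}{145} \approx 1.0966$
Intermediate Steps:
$f{\left(q,J \right)} = \frac{3 + J}{J + q}$
$s{\left(g,U \right)} = g + \frac{3 + U}{2 U}$ ($s{\left(g,U \right)} = g + \frac{3 + U}{U + U} = g + \frac{3 + U}{2 U}$)
$K = -1$ ($K = 1 \cdot 1 \left(-1\right) = 1 \left(-1\right) = -1$)
$\frac{s{\left(-3,-5 \right)} 11 + K}{-29} = \frac{\left(\frac{1}{2} - 3 + \frac{3}{2 \left(-5\right)}\right) 11 - 1}{-29} = \left(\left(\frac{1}{2} - 3 + \frac{3}{2} \left(- \frac{1}{5}\right)\right) 11 - 1\right) \left(- \frac{1}{29}\right) = \left(\left(\frac{1}{2} - 3 - \frac{3}{10}\right) 11 - 1\right) \left(- \frac{1}{29}\right) = \left(\left(- \frac{14}{5}\right) 11 - 1\right) \left(- \frac{1}{29}\right) = \left(- \frac{154}{5} - 1\right) \left(- \frac{1}{29}\right) = \left(- \frac{159}{5}\right) \left(- \frac{1}{29}\right) = \frac{159}{145}$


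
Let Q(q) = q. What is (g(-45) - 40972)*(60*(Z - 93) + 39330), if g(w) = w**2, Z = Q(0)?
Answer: -1314461250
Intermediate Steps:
Z = 0
(g(-45) - 40972)*(60*(Z - 93) + 39330) = ((-45)**2 - 40972)*(60*(0 - 93) + 39330) = (2025 - 40972)*(60*(-93) + 39330) = -38947*(-5580 + 39330) = -38947*33750 = -1314461250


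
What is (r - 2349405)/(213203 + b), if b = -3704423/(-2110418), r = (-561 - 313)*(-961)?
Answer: -3185656977238/449951153277 ≈ -7.0800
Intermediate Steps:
r = 839914 (r = -874*(-961) = 839914)
b = 3704423/2110418 (b = -3704423*(-1/2110418) = 3704423/2110418 ≈ 1.7553)
(r - 2349405)/(213203 + b) = (839914 - 2349405)/(213203 + 3704423/2110418) = -1509491/449951153277/2110418 = -1509491*2110418/449951153277 = -3185656977238/449951153277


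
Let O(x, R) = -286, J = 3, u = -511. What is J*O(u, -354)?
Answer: -858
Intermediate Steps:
J*O(u, -354) = 3*(-286) = -858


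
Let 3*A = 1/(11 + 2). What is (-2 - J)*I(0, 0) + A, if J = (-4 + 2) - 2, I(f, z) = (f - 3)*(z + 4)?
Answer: -935/39 ≈ -23.974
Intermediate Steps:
I(f, z) = (-3 + f)*(4 + z)
J = -4 (J = -2 - 2 = -4)
A = 1/39 (A = 1/(3*(11 + 2)) = (⅓)/13 = (⅓)*(1/13) = 1/39 ≈ 0.025641)
(-2 - J)*I(0, 0) + A = (-2 - 1*(-4))*(-12 - 3*0 + 4*0 + 0*0) + 1/39 = (-2 + 4)*(-12 + 0 + 0 + 0) + 1/39 = 2*(-12) + 1/39 = -24 + 1/39 = -935/39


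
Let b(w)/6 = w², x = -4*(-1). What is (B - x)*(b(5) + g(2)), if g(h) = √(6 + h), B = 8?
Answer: 600 + 8*√2 ≈ 611.31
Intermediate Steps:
x = 4
b(w) = 6*w²
(B - x)*(b(5) + g(2)) = (8 - 1*4)*(6*5² + √(6 + 2)) = (8 - 4)*(6*25 + √8) = 4*(150 + 2*√2) = 600 + 8*√2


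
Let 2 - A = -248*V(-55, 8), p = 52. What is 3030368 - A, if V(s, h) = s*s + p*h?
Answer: 2176998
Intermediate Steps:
V(s, h) = s**2 + 52*h (V(s, h) = s*s + 52*h = s**2 + 52*h)
A = 853370 (A = 2 - (-248)*((-55)**2 + 52*8) = 2 - (-248)*(3025 + 416) = 2 - (-248)*3441 = 2 - 1*(-853368) = 2 + 853368 = 853370)
3030368 - A = 3030368 - 1*853370 = 3030368 - 853370 = 2176998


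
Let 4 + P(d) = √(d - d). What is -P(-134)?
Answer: 4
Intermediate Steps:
P(d) = -4 (P(d) = -4 + √(d - d) = -4 + √0 = -4 + 0 = -4)
-P(-134) = -1*(-4) = 4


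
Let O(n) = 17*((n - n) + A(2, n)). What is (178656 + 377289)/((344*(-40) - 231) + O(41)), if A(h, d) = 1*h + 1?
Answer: -111189/2788 ≈ -39.881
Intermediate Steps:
A(h, d) = 1 + h (A(h, d) = h + 1 = 1 + h)
O(n) = 51 (O(n) = 17*((n - n) + (1 + 2)) = 17*(0 + 3) = 17*3 = 51)
(178656 + 377289)/((344*(-40) - 231) + O(41)) = (178656 + 377289)/((344*(-40) - 231) + 51) = 555945/((-13760 - 231) + 51) = 555945/(-13991 + 51) = 555945/(-13940) = 555945*(-1/13940) = -111189/2788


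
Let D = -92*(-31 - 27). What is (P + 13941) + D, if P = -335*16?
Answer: 13917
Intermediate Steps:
P = -5360
D = 5336 (D = -92*(-58) = 5336)
(P + 13941) + D = (-5360 + 13941) + 5336 = 8581 + 5336 = 13917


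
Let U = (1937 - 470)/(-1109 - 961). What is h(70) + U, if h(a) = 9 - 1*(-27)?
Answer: 8117/230 ≈ 35.291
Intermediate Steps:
h(a) = 36 (h(a) = 9 + 27 = 36)
U = -163/230 (U = 1467/(-2070) = 1467*(-1/2070) = -163/230 ≈ -0.70870)
h(70) + U = 36 - 163/230 = 8117/230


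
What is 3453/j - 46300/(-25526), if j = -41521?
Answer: 917140511/529932523 ≈ 1.7307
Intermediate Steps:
3453/j - 46300/(-25526) = 3453/(-41521) - 46300/(-25526) = 3453*(-1/41521) - 46300*(-1/25526) = -3453/41521 + 23150/12763 = 917140511/529932523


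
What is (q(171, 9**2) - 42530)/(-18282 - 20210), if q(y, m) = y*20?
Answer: 19555/19246 ≈ 1.0161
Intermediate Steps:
q(y, m) = 20*y
(q(171, 9**2) - 42530)/(-18282 - 20210) = (20*171 - 42530)/(-18282 - 20210) = (3420 - 42530)/(-38492) = -39110*(-1/38492) = 19555/19246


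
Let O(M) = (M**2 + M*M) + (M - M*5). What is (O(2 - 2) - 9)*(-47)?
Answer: 423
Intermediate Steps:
O(M) = -4*M + 2*M**2 (O(M) = (M**2 + M**2) + (M - 5*M) = 2*M**2 + (M - 5*M) = 2*M**2 - 4*M = -4*M + 2*M**2)
(O(2 - 2) - 9)*(-47) = (2*(2 - 2)*(-2 + (2 - 2)) - 9)*(-47) = (2*0*(-2 + 0) - 9)*(-47) = (2*0*(-2) - 9)*(-47) = (0 - 9)*(-47) = -9*(-47) = 423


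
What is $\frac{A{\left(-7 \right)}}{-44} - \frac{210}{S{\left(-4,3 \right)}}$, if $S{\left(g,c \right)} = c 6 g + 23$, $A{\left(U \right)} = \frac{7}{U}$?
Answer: $\frac{1327}{308} \approx 4.3084$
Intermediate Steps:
$S{\left(g,c \right)} = 23 + 6 c g$ ($S{\left(g,c \right)} = 6 c g + 23 = 23 + 6 c g$)
$\frac{A{\left(-7 \right)}}{-44} - \frac{210}{S{\left(-4,3 \right)}} = \frac{7 \frac{1}{-7}}{-44} - \frac{210}{23 + 6 \cdot 3 \left(-4\right)} = 7 \left(- \frac{1}{7}\right) \left(- \frac{1}{44}\right) - \frac{210}{23 - 72} = \left(-1\right) \left(- \frac{1}{44}\right) - \frac{210}{-49} = \frac{1}{44} - - \frac{30}{7} = \frac{1}{44} + \frac{30}{7} = \frac{1327}{308}$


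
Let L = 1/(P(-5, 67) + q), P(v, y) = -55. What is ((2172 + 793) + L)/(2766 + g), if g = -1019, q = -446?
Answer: 1485464/875247 ≈ 1.6972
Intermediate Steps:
L = -1/501 (L = 1/(-55 - 446) = 1/(-501) = -1/501 ≈ -0.0019960)
((2172 + 793) + L)/(2766 + g) = ((2172 + 793) - 1/501)/(2766 - 1019) = (2965 - 1/501)/1747 = (1485464/501)*(1/1747) = 1485464/875247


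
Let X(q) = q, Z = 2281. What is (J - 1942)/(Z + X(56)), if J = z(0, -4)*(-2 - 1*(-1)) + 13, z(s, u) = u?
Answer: -1925/2337 ≈ -0.82371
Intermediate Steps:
J = 17 (J = -4*(-2 - 1*(-1)) + 13 = -4*(-2 + 1) + 13 = -4*(-1) + 13 = 4 + 13 = 17)
(J - 1942)/(Z + X(56)) = (17 - 1942)/(2281 + 56) = -1925/2337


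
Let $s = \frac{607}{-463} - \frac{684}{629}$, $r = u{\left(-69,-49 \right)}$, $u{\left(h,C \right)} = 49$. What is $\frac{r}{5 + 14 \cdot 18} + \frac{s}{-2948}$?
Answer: $\frac{42247835819}{220644059372} \approx 0.19148$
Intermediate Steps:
$r = 49$
$s = - \frac{698495}{291227}$ ($s = 607 \left(- \frac{1}{463}\right) - \frac{684}{629} = - \frac{607}{463} - \frac{684}{629} = - \frac{698495}{291227} \approx -2.3985$)
$\frac{r}{5 + 14 \cdot 18} + \frac{s}{-2948} = \frac{49}{5 + 14 \cdot 18} - \frac{698495}{291227 \left(-2948\right)} = \frac{49}{5 + 252} - - \frac{698495}{858537196} = \frac{49}{257} + \frac{698495}{858537196} = \frac{42247835819}{220644059372}$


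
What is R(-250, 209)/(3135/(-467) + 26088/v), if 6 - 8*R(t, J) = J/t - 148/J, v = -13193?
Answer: -2428600778711/22381037118000 ≈ -0.10851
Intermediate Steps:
R(t, J) = 3/4 + 37/(2*J) - J/(8*t) (R(t, J) = 3/4 - (J/t - 148/J)/8 = 3/4 - (-148/J + J/t)/8 = 3/4 + (37/(2*J) - J/(8*t)) = 3/4 + 37/(2*J) - J/(8*t))
R(-250, 209)/(3135/(-467) + 26088/v) = (3/4 + (37/2)/209 - 1/8*209/(-250))/(3135/(-467) + 26088/(-13193)) = (3/4 + (37/2)*(1/209) - 1/8*209*(-1/250))/(3135*(-1/467) + 26088*(-1/13193)) = (3/4 + 37/418 + 209/2000)/(-3135/467 - 26088/13193) = 394181/(418000*(-53543151/6161131)) = (394181/418000)*(-6161131/53543151) = -2428600778711/22381037118000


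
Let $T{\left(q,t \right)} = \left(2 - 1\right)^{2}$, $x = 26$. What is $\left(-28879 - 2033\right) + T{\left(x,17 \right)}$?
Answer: $-30911$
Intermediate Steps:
$T{\left(q,t \right)} = 1$ ($T{\left(q,t \right)} = 1^{2} = 1$)
$\left(-28879 - 2033\right) + T{\left(x,17 \right)} = \left(-28879 - 2033\right) + 1 = -30912 + 1 = -30911$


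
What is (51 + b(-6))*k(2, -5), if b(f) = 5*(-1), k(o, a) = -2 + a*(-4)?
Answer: 828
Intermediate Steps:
k(o, a) = -2 - 4*a
b(f) = -5
(51 + b(-6))*k(2, -5) = (51 - 5)*(-2 - 4*(-5)) = 46*(-2 + 20) = 46*18 = 828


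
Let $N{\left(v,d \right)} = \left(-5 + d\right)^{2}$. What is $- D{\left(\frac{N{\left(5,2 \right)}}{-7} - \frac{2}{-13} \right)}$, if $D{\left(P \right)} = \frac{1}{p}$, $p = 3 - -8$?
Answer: $- \frac{1}{11} \approx -0.090909$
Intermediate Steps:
$p = 11$ ($p = 3 + 8 = 11$)
$D{\left(P \right)} = \frac{1}{11}$
$- D{\left(\frac{N{\left(5,2 \right)}}{-7} - \frac{2}{-13} \right)} = \left(-1\right) \frac{1}{11} = - \frac{1}{11}$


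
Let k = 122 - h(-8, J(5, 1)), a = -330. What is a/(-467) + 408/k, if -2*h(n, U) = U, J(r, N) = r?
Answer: 154414/38761 ≈ 3.9837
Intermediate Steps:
h(n, U) = -U/2
k = 249/2 (k = 122 - (-1)*5/2 = 122 - 1*(-5/2) = 122 + 5/2 = 249/2 ≈ 124.50)
a/(-467) + 408/k = -330/(-467) + 408/(249/2) = -330*(-1/467) + 408*(2/249) = 330/467 + 272/83 = 154414/38761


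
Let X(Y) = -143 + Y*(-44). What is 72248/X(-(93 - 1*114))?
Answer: -6568/97 ≈ -67.711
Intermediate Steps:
X(Y) = -143 - 44*Y
72248/X(-(93 - 1*114)) = 72248/(-143 - (-44)*(93 - 1*114)) = 72248/(-143 - (-44)*(93 - 114)) = 72248/(-143 - (-44)*(-21)) = 72248/(-143 - 44*21) = 72248/(-143 - 924) = 72248/(-1067) = 72248*(-1/1067) = -6568/97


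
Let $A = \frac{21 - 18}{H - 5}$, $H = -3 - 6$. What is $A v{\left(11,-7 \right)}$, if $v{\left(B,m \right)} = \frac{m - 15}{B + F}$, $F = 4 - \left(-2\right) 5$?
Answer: $\frac{33}{175} \approx 0.18857$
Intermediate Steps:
$F = 14$ ($F = 4 - -10 = 4 + 10 = 14$)
$H = -9$ ($H = -3 - 6 = -9$)
$v{\left(B,m \right)} = \frac{-15 + m}{14 + B}$ ($v{\left(B,m \right)} = \frac{m - 15}{B + 14} = \frac{-15 + m}{14 + B}$)
$A = - \frac{3}{14}$ ($A = \frac{21 - 18}{-9 - 5} = \frac{3}{-14} = 3 \left(- \frac{1}{14}\right) = - \frac{3}{14} \approx -0.21429$)
$A v{\left(11,-7 \right)} = - \frac{3 \frac{-15 - 7}{14 + 11}}{14} = - \frac{3 \cdot \frac{1}{25} \left(-22\right)}{14} = \left(- \frac{3}{14}\right) \left(- \frac{22}{25}\right) = \frac{33}{175}$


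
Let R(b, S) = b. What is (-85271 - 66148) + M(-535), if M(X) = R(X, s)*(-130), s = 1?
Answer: -81869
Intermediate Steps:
M(X) = -130*X (M(X) = X*(-130) = -130*X)
(-85271 - 66148) + M(-535) = (-85271 - 66148) - 130*(-535) = -151419 + 69550 = -81869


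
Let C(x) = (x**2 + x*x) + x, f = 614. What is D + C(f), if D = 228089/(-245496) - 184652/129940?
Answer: 6017916990098347/7974937560 ≈ 7.5460e+5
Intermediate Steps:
C(x) = x + 2*x**2 (C(x) = (x**2 + x**2) + x = 2*x**2 + x = x + 2*x**2)
D = -18742303013/7974937560 (D = 228089*(-1/245496) - 184652*1/129940 = -228089/245496 - 46163/32485 = -18742303013/7974937560 ≈ -2.3502)
D + C(f) = -18742303013/7974937560 + 614*(1 + 2*614) = -18742303013/7974937560 + 614*(1 + 1228) = -18742303013/7974937560 + 614*1229 = -18742303013/7974937560 + 754606 = 6017916990098347/7974937560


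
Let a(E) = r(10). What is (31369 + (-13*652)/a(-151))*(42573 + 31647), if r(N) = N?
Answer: 2265298308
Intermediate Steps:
a(E) = 10
(31369 + (-13*652)/a(-151))*(42573 + 31647) = (31369 - 13*652/10)*(42573 + 31647) = (31369 - 8476*⅒)*74220 = (31369 - 4238/5)*74220 = (152607/5)*74220 = 2265298308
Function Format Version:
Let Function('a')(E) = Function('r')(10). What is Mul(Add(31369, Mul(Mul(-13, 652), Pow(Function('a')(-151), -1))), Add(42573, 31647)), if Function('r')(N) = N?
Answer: 2265298308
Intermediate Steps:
Function('a')(E) = 10
Mul(Add(31369, Mul(Mul(-13, 652), Pow(Function('a')(-151), -1))), Add(42573, 31647)) = Mul(Add(31369, Mul(Mul(-13, 652), Pow(10, -1))), Add(42573, 31647)) = Mul(Add(31369, Mul(-8476, Rational(1, 10))), 74220) = Mul(Add(31369, Rational(-4238, 5)), 74220) = Mul(Rational(152607, 5), 74220) = 2265298308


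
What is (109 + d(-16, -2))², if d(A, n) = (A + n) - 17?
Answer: 5476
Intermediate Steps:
d(A, n) = -17 + A + n
(109 + d(-16, -2))² = (109 + (-17 - 16 - 2))² = (109 - 35)² = 74² = 5476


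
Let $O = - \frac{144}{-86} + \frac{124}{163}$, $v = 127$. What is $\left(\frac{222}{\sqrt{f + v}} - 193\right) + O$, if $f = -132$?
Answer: $- \frac{1335669}{7009} - \frac{222 i \sqrt{5}}{5} \approx -190.56 - 99.281 i$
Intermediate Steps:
$O = \frac{17068}{7009}$ ($O = \left(-144\right) \left(- \frac{1}{86}\right) + 124 \cdot \frac{1}{163} = \frac{72}{43} + \frac{124}{163} = \frac{17068}{7009} \approx 2.4352$)
$\left(\frac{222}{\sqrt{f + v}} - 193\right) + O = \left(\frac{222}{\sqrt{-132 + 127}} - 193\right) + \frac{17068}{7009} = \left(\frac{222}{\sqrt{-5}} - 193\right) + \frac{17068}{7009} = \left(\frac{222}{i \sqrt{5}} - 193\right) + \frac{17068}{7009} = \left(222 \left(- \frac{i \sqrt{5}}{5}\right) - 193\right) + \frac{17068}{7009} = \left(- \frac{222 i \sqrt{5}}{5} - 193\right) + \frac{17068}{7009} = \left(-193 - \frac{222 i \sqrt{5}}{5}\right) + \frac{17068}{7009} = - \frac{1335669}{7009} - \frac{222 i \sqrt{5}}{5}$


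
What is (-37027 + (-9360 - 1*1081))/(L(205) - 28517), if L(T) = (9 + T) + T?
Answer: 23734/14049 ≈ 1.6894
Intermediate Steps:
L(T) = 9 + 2*T
(-37027 + (-9360 - 1*1081))/(L(205) - 28517) = (-37027 + (-9360 - 1*1081))/((9 + 2*205) - 28517) = (-37027 + (-9360 - 1081))/((9 + 410) - 28517) = (-37027 - 10441)/(419 - 28517) = -47468/(-28098) = -47468*(-1/28098) = 23734/14049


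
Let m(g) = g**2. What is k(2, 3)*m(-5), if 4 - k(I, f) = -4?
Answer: 200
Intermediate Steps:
k(I, f) = 8 (k(I, f) = 4 - 1*(-4) = 4 + 4 = 8)
k(2, 3)*m(-5) = 8*(-5)**2 = 8*25 = 200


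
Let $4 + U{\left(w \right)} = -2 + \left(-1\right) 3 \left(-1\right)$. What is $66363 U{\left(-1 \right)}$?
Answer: $-199089$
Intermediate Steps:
$U{\left(w \right)} = -3$ ($U{\left(w \right)} = -4 - \left(2 - \left(-1\right) 3 \left(-1\right)\right) = -4 - -1 = -4 + \left(-2 + 3\right) = -4 + 1 = -3$)
$66363 U{\left(-1 \right)} = 66363 \left(-3\right) = -199089$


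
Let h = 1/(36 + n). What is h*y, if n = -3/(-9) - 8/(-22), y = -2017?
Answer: -66561/1211 ≈ -54.964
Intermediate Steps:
n = 23/33 (n = -3*(-⅑) - 8*(-1/22) = ⅓ + 4/11 = 23/33 ≈ 0.69697)
h = 33/1211 (h = 1/(36 + 23/33) = 1/(1211/33) = 33/1211 ≈ 0.027250)
h*y = (33/1211)*(-2017) = -66561/1211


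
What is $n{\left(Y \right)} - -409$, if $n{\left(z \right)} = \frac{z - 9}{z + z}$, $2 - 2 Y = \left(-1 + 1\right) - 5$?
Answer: $\frac{5715}{14} \approx 408.21$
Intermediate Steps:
$Y = \frac{7}{2}$ ($Y = 1 - \frac{\left(-1 + 1\right) - 5}{2} = 1 - \frac{0 - 5}{2} = 1 - - \frac{5}{2} = 1 + \frac{5}{2} = \frac{7}{2} \approx 3.5$)
$n{\left(z \right)} = \frac{-9 + z}{2 z}$
$n{\left(Y \right)} - -409 = \frac{-9 + \frac{7}{2}}{2 \cdot \frac{7}{2}} - -409 = \frac{1}{2} \cdot \frac{2}{7} \left(- \frac{11}{2}\right) + 409 = - \frac{11}{14} + 409 = \frac{5715}{14}$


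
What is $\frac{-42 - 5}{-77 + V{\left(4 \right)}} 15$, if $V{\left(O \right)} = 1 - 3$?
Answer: $\frac{705}{79} \approx 8.9241$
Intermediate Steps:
$V{\left(O \right)} = -2$
$\frac{-42 - 5}{-77 + V{\left(4 \right)}} 15 = \frac{-42 - 5}{-77 - 2} \cdot 15 = \frac{-42 - 5}{-79} \cdot 15 = \left(-47\right) \left(- \frac{1}{79}\right) 15 = \frac{47}{79} \cdot 15 = \frac{705}{79}$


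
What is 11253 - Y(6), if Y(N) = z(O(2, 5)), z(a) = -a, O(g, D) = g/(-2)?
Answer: 11252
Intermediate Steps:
O(g, D) = -g/2 (O(g, D) = g*(-½) = -g/2)
Y(N) = 1 (Y(N) = -(-1)*2/2 = -1*(-1) = 1)
11253 - Y(6) = 11253 - 1*1 = 11253 - 1 = 11252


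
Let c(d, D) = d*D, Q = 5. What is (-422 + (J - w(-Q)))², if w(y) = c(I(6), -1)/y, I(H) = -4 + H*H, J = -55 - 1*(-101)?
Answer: 3655744/25 ≈ 1.4623e+5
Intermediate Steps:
J = 46 (J = -55 + 101 = 46)
I(H) = -4 + H²
c(d, D) = D*d
w(y) = -32/y (w(y) = (-(-4 + 6²))/y = (-(-4 + 36))/y = (-1*32)/y = -32/y)
(-422 + (J - w(-Q)))² = (-422 + (46 - (-32)/((-1*5))))² = (-422 + (46 - (-32)/(-5)))² = (-422 + (46 - (-32)*(-1)/5))² = (-422 + (46 - 1*32/5))² = (-422 + (46 - 32/5))² = (-422 + 198/5)² = (-1912/5)² = 3655744/25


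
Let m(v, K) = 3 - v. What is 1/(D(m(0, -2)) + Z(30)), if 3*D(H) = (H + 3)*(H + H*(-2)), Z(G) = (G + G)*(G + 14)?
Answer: 1/2634 ≈ 0.00037965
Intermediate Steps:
Z(G) = 2*G*(14 + G) (Z(G) = (2*G)*(14 + G) = 2*G*(14 + G))
D(H) = -H*(3 + H)/3 (D(H) = ((H + 3)*(H + H*(-2)))/3 = ((3 + H)*(H - 2*H))/3 = ((3 + H)*(-H))/3 = (-H*(3 + H))/3 = -H*(3 + H)/3)
1/(D(m(0, -2)) + Z(30)) = 1/(-(3 - 1*0)*(3 + (3 - 1*0))/3 + 2*30*(14 + 30)) = 1/(-(3 + 0)*(3 + (3 + 0))/3 + 2*30*44) = 1/(-⅓*3*(3 + 3) + 2640) = 1/(-⅓*3*6 + 2640) = 1/(-6 + 2640) = 1/2634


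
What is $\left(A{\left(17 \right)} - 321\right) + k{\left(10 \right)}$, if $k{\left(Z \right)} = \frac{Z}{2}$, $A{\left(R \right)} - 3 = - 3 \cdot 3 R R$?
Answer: $-2914$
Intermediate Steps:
$A{\left(R \right)} = 3 - 9 R^{2}$ ($A{\left(R \right)} = 3 + - 3 \cdot 3 R R = 3 + - 9 R R = 3 - 9 R^{2}$)
$k{\left(Z \right)} = \frac{Z}{2}$ ($k{\left(Z \right)} = Z \frac{1}{2} = \frac{Z}{2}$)
$\left(A{\left(17 \right)} - 321\right) + k{\left(10 \right)} = \left(\left(3 - 9 \cdot 17^{2}\right) - 321\right) + \frac{1}{2} \cdot 10 = \left(\left(3 - 2601\right) - 321\right) + 5 = \left(-2598 - 321\right) + 5 = -2919 + 5 = -2914$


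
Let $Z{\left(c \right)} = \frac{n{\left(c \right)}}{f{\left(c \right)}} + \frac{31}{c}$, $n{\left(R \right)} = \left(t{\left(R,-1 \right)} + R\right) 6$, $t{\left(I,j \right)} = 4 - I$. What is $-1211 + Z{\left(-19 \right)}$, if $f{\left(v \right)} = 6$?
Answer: $- \frac{22964}{19} \approx -1208.6$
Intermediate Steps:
$n{\left(R \right)} = 24$ ($n{\left(R \right)} = \left(\left(4 - R\right) + R\right) 6 = 4 \cdot 6 = 24$)
$Z{\left(c \right)} = 4 + \frac{31}{c}$ ($Z{\left(c \right)} = \frac{24}{6} + \frac{31}{c} = 24 \cdot \frac{1}{6} + \frac{31}{c} = 4 + \frac{31}{c}$)
$-1211 + Z{\left(-19 \right)} = -1211 + \left(4 + \frac{31}{-19}\right) = -1211 + \left(4 + 31 \left(- \frac{1}{19}\right)\right) = -1211 + \left(4 - \frac{31}{19}\right) = -1211 + \frac{45}{19} = - \frac{22964}{19}$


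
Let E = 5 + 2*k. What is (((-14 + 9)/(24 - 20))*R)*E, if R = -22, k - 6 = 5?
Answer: 1485/2 ≈ 742.50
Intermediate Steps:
k = 11 (k = 6 + 5 = 11)
E = 27 (E = 5 + 2*11 = 5 + 22 = 27)
(((-14 + 9)/(24 - 20))*R)*E = (((-14 + 9)/(24 - 20))*(-22))*27 = (-5/4*(-22))*27 = (-5*¼*(-22))*27 = -5/4*(-22)*27 = (55/2)*27 = 1485/2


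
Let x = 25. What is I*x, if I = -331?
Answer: -8275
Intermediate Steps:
I*x = -331*25 = -8275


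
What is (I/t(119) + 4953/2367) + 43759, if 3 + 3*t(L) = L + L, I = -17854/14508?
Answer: 6539851806019/149444490 ≈ 43761.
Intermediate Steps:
I = -8927/7254 (I = -17854*1/14508 = -8927/7254 ≈ -1.2306)
t(L) = -1 + 2*L/3 (t(L) = -1 + (L + L)/3 = -1 + (2*L)/3 = -1 + 2*L/3)
(I/t(119) + 4953/2367) + 43759 = (-8927/(7254*(-1 + (⅔)*119)) + 4953/2367) + 43759 = (-8927/(7254*(-1 + 238/3)) + 4953*(1/2367)) + 43759 = (-8927/(7254*235/3) + 1651/789) + 43759 = (-8927/7254*3/235 + 1651/789) + 43759 = (-8927/568230 + 1651/789) + 43759 = 310368109/149444490 + 43759 = 6539851806019/149444490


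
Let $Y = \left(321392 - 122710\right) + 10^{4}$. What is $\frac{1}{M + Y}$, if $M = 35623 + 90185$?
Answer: $\frac{1}{334490} \approx 2.9896 \cdot 10^{-6}$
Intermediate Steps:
$Y = 208682$ ($Y = 198682 + 10000 = 208682$)
$M = 125808$
$\frac{1}{M + Y} = \frac{1}{125808 + 208682} = \frac{1}{334490}$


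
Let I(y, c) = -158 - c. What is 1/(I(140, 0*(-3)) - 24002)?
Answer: -1/24160 ≈ -4.1391e-5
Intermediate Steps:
1/(I(140, 0*(-3)) - 24002) = 1/((-158 - 0*(-3)) - 24002) = 1/((-158 - 1*0) - 24002) = 1/((-158 + 0) - 24002) = 1/(-158 - 24002) = 1/(-24160) = -1/24160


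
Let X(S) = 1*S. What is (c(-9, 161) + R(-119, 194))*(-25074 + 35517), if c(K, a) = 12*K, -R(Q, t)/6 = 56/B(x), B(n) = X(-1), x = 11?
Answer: 2381004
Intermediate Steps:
X(S) = S
B(n) = -1
R(Q, t) = 336 (R(Q, t) = -336/(-1) = -336*(-1) = -6*(-56) = 336)
(c(-9, 161) + R(-119, 194))*(-25074 + 35517) = (12*(-9) + 336)*(-25074 + 35517) = (-108 + 336)*10443 = 228*10443 = 2381004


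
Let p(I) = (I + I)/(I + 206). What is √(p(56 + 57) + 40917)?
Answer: √4163826931/319 ≈ 202.28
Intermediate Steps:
p(I) = 2*I/(206 + I) (p(I) = (2*I)/(206 + I) = 2*I/(206 + I))
√(p(56 + 57) + 40917) = √(2*(56 + 57)/(206 + (56 + 57)) + 40917) = √(2*113/(206 + 113) + 40917) = √(2*113/319 + 40917) = √(2*113*(1/319) + 40917) = √(226/319 + 40917) = √(13052749/319) = √4163826931/319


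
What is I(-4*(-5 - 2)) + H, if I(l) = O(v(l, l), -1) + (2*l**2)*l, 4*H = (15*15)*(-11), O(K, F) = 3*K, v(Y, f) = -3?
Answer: 173105/4 ≈ 43276.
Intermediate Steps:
H = -2475/4 (H = ((15*15)*(-11))/4 = (225*(-11))/4 = (1/4)*(-2475) = -2475/4 ≈ -618.75)
I(l) = -9 + 2*l**3 (I(l) = 3*(-3) + (2*l**2)*l = -9 + 2*l**3)
I(-4*(-5 - 2)) + H = (-9 + 2*(-4*(-5 - 2))**3) - 2475/4 = (-9 + 2*(-4*(-7))**3) - 2475/4 = (-9 + 2*28**3) - 2475/4 = (-9 + 2*21952) - 2475/4 = (-9 + 43904) - 2475/4 = 43895 - 2475/4 = 173105/4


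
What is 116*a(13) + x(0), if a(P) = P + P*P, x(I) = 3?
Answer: 21115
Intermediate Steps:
a(P) = P + P²
116*a(13) + x(0) = 116*(13*(1 + 13)) + 3 = 116*(13*14) + 3 = 116*182 + 3 = 21112 + 3 = 21115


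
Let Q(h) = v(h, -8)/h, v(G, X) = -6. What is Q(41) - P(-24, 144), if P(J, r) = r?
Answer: -5910/41 ≈ -144.15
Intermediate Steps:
Q(h) = -6/h
Q(41) - P(-24, 144) = -6/41 - 1*144 = -6*1/41 - 144 = -6/41 - 144 = -5910/41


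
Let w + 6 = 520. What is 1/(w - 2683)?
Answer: -1/2169 ≈ -0.00046104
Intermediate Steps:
w = 514 (w = -6 + 520 = 514)
1/(w - 2683) = 1/(514 - 2683) = 1/(-2169) = -1/2169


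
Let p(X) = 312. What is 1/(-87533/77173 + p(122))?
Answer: 77173/23990443 ≈ 0.0032168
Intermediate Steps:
1/(-87533/77173 + p(122)) = 1/(-87533/77173 + 312) = 1/(23990443/77173) = 77173/23990443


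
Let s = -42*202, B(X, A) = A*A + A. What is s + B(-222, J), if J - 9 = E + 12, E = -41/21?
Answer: -3573044/441 ≈ -8102.1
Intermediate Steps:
E = -41/21 (E = -41*1/21 = -41/21 ≈ -1.9524)
J = 400/21 (J = 9 + (-41/21 + 12) = 9 + 211/21 = 400/21 ≈ 19.048)
B(X, A) = A + A² (B(X, A) = A² + A = A + A²)
s = -8484
s + B(-222, J) = -8484 + 400*(1 + 400/21)/21 = -8484 + (400/21)*(421/21) = -8484 + 168400/441 = -3573044/441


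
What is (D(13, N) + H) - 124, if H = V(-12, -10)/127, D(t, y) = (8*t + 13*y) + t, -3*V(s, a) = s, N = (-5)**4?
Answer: 1030990/127 ≈ 8118.0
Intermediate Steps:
N = 625
V(s, a) = -s/3
D(t, y) = 9*t + 13*y
H = 4/127 (H = -1/3*(-12)/127 = 4*(1/127) = 4/127 ≈ 0.031496)
(D(13, N) + H) - 124 = ((9*13 + 13*625) + 4/127) - 124 = ((117 + 8125) + 4/127) - 124 = (8242 + 4/127) - 124 = 1046738/127 - 124 = 1030990/127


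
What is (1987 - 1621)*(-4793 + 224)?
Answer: -1672254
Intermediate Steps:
(1987 - 1621)*(-4793 + 224) = 366*(-4569) = -1672254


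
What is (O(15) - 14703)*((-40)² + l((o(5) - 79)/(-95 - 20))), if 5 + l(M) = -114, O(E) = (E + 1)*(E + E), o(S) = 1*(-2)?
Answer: -21064263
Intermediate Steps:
o(S) = -2
O(E) = 2*E*(1 + E) (O(E) = (1 + E)*(2*E) = 2*E*(1 + E))
l(M) = -119 (l(M) = -5 - 114 = -119)
(O(15) - 14703)*((-40)² + l((o(5) - 79)/(-95 - 20))) = (2*15*(1 + 15) - 14703)*((-40)² - 119) = (2*15*16 - 14703)*(1600 - 119) = (480 - 14703)*1481 = -14223*1481 = -21064263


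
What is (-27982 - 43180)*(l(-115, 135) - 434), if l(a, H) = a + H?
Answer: 29461068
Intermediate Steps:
l(a, H) = H + a
(-27982 - 43180)*(l(-115, 135) - 434) = (-27982 - 43180)*((135 - 115) - 434) = -71162*(20 - 434) = -71162*(-414) = 29461068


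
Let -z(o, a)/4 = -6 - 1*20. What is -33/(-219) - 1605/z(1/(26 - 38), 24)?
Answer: -116021/7592 ≈ -15.282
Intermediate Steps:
z(o, a) = 104 (z(o, a) = -4*(-6 - 1*20) = -4*(-6 - 20) = -4*(-26) = 104)
-33/(-219) - 1605/z(1/(26 - 38), 24) = -33/(-219) - 1605/104 = -33*(-1/219) - 1605*1/104 = 11/73 - 1605/104 = -116021/7592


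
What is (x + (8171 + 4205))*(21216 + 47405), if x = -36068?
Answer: -1625768732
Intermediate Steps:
(x + (8171 + 4205))*(21216 + 47405) = (-36068 + (8171 + 4205))*(21216 + 47405) = (-36068 + 12376)*68621 = -23692*68621 = -1625768732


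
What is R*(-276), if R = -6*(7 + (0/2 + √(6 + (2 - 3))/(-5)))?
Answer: 11592 - 1656*√5/5 ≈ 10851.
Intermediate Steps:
R = -42 + 6*√5/5 (R = -6*(7 + (0*(½) + √(6 - 1)*(-⅕))) = -6*(7 + (0 + √5*(-⅕))) = -6*(7 + (0 - √5/5)) = -6*(7 - √5/5) = -42 + 6*√5/5 ≈ -39.317)
R*(-276) = (-42 + 6*√5/5)*(-276) = 11592 - 1656*√5/5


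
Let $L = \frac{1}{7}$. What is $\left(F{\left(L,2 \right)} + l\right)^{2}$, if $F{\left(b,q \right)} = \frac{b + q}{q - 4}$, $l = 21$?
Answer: $\frac{77841}{196} \approx 397.15$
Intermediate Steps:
$L = \frac{1}{7} \approx 0.14286$
$F{\left(b,q \right)} = \frac{b + q}{-4 + q}$
$\left(F{\left(L,2 \right)} + l\right)^{2} = \left(\frac{\frac{1}{7} + 2}{-4 + 2} + 21\right)^{2} = \left(\frac{1}{-2} \cdot \frac{15}{7} + 21\right)^{2} = \left(\left(- \frac{1}{2}\right) \frac{15}{7} + 21\right)^{2} = \left(- \frac{15}{14} + 21\right)^{2} = \left(\frac{279}{14}\right)^{2} = \frac{77841}{196}$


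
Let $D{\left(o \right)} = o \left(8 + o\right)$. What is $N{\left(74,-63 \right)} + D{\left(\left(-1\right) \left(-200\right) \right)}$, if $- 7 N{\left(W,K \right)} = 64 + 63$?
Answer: $\frac{291073}{7} \approx 41582.0$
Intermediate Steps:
$N{\left(W,K \right)} = - \frac{127}{7}$ ($N{\left(W,K \right)} = - \frac{64 + 63}{7} = \left(- \frac{1}{7}\right) 127 = - \frac{127}{7}$)
$N{\left(74,-63 \right)} + D{\left(\left(-1\right) \left(-200\right) \right)} = - \frac{127}{7} + \left(-1\right) \left(-200\right) \left(8 - -200\right) = - \frac{127}{7} + 200 \left(8 + 200\right) = - \frac{127}{7} + 200 \cdot 208 = - \frac{127}{7} + 41600 = \frac{291073}{7}$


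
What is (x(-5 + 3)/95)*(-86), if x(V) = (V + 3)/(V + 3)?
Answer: -86/95 ≈ -0.90526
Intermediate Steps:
x(V) = 1 (x(V) = (3 + V)/(3 + V) = 1)
(x(-5 + 3)/95)*(-86) = (1/95)*(-86) = -86/95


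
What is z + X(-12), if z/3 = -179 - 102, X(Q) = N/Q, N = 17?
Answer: -10133/12 ≈ -844.42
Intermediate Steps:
X(Q) = 17/Q
z = -843 (z = 3*(-179 - 102) = 3*(-281) = -843)
z + X(-12) = -843 + 17/(-12) = -843 + 17*(-1/12) = -843 - 17/12 = -10133/12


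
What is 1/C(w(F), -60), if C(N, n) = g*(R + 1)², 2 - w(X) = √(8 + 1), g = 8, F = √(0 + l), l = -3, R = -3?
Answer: 1/32 ≈ 0.031250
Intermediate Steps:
F = I*√3 (F = √(0 - 3) = √(-3) = I*√3 ≈ 1.732*I)
w(X) = -1 (w(X) = 2 - √(8 + 1) = 2 - √9 = 2 - 1*3 = 2 - 3 = -1)
C(N, n) = 32 (C(N, n) = 8*(-3 + 1)² = 8*(-2)² = 8*4 = 32)
1/C(w(F), -60) = 1/32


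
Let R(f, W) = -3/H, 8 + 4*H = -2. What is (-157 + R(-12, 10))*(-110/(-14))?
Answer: -8569/7 ≈ -1224.1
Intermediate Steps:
H = -5/2 (H = -2 + (1/4)*(-2) = -2 - 1/2 = -5/2 ≈ -2.5000)
R(f, W) = 6/5 (R(f, W) = -3/(-5/2) = -3*(-2/5) = 6/5)
(-157 + R(-12, 10))*(-110/(-14)) = (-157 + 6/5)*(-110/(-14)) = -(-17138)*(-1)/14 = -779/5*55/7 = -8569/7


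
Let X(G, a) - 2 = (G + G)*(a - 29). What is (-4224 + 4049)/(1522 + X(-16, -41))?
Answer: -175/3764 ≈ -0.046493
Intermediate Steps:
X(G, a) = 2 + 2*G*(-29 + a) (X(G, a) = 2 + (G + G)*(a - 29) = 2 + (2*G)*(-29 + a) = 2 + 2*G*(-29 + a))
(-4224 + 4049)/(1522 + X(-16, -41)) = (-4224 + 4049)/(1522 + (2 - 58*(-16) + 2*(-16)*(-41))) = -175/(1522 + (2 + 928 + 1312)) = -175/(1522 + 2242) = -175/3764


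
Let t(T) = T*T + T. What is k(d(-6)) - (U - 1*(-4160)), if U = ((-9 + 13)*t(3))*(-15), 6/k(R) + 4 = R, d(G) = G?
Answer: -17203/5 ≈ -3440.6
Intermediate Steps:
k(R) = 6/(-4 + R)
t(T) = T + T² (t(T) = T² + T = T + T²)
U = -720 (U = ((-9 + 13)*(3*(1 + 3)))*(-15) = (4*(3*4))*(-15) = (4*12)*(-15) = 48*(-15) = -720)
k(d(-6)) - (U - 1*(-4160)) = 6/(-4 - 6) - (-720 - 1*(-4160)) = 6/(-10) - (-720 + 4160) = 6*(-⅒) - 1*3440 = -⅗ - 3440 = -17203/5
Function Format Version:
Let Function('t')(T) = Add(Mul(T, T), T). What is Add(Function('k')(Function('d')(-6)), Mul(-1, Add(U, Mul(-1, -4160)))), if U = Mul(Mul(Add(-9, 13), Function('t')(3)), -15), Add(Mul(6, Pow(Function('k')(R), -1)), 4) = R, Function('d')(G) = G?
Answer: Rational(-17203, 5) ≈ -3440.6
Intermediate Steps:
Function('k')(R) = Mul(6, Pow(Add(-4, R), -1))
Function('t')(T) = Add(T, Pow(T, 2)) (Function('t')(T) = Add(Pow(T, 2), T) = Add(T, Pow(T, 2)))
U = -720 (U = Mul(Mul(Add(-9, 13), Mul(3, Add(1, 3))), -15) = Mul(Mul(4, Mul(3, 4)), -15) = Mul(Mul(4, 12), -15) = Mul(48, -15) = -720)
Add(Function('k')(Function('d')(-6)), Mul(-1, Add(U, Mul(-1, -4160)))) = Add(Mul(6, Pow(Add(-4, -6), -1)), Mul(-1, Add(-720, Mul(-1, -4160)))) = Add(Mul(6, Pow(-10, -1)), Mul(-1, Add(-720, 4160))) = Add(Mul(6, Rational(-1, 10)), Mul(-1, 3440)) = Add(Rational(-3, 5), -3440) = Rational(-17203, 5)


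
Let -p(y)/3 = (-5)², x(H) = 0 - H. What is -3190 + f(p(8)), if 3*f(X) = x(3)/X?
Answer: -239249/75 ≈ -3190.0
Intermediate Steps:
x(H) = -H
p(y) = -75 (p(y) = -3*(-5)² = -3*25 = -75)
f(X) = -1/X (f(X) = ((-1*3)/X)/3 = (-3/X)/3 = -1/X)
-3190 + f(p(8)) = -3190 - 1/(-75) = -3190 - 1*(-1/75) = -3190 + 1/75 = -239249/75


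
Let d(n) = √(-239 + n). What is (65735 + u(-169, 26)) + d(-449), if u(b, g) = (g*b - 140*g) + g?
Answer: 57727 + 4*I*√43 ≈ 57727.0 + 26.23*I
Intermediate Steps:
u(b, g) = -139*g + b*g (u(b, g) = (b*g - 140*g) + g = (-140*g + b*g) + g = -139*g + b*g)
(65735 + u(-169, 26)) + d(-449) = (65735 + 26*(-139 - 169)) + √(-239 - 449) = (65735 + 26*(-308)) + √(-688) = (65735 - 8008) + 4*I*√43 = 57727 + 4*I*√43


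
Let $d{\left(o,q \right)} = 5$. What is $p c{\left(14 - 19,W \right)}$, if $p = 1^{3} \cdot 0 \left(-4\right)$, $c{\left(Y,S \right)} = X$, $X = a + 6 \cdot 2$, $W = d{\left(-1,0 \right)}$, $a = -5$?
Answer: $0$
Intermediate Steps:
$W = 5$
$X = 7$ ($X = -5 + 6 \cdot 2 = -5 + 12 = 7$)
$c{\left(Y,S \right)} = 7$
$p = 0$ ($p = 1 \cdot 0 \left(-4\right) = 0 \left(-4\right) = 0$)
$p c{\left(14 - 19,W \right)} = 0 \cdot 7 = 0$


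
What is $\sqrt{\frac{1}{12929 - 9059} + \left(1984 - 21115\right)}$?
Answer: $\frac{i \sqrt{31835896670}}{1290} \approx 138.31 i$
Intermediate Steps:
$\sqrt{\frac{1}{12929 - 9059} + \left(1984 - 21115\right)} = \sqrt{\frac{1}{3870} - 19131} = \sqrt{- \frac{74036969}{3870}} = \frac{i \sqrt{31835896670}}{1290}$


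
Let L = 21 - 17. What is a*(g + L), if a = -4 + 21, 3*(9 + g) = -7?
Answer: -374/3 ≈ -124.67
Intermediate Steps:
g = -34/3 (g = -9 + (⅓)*(-7) = -9 - 7/3 = -34/3 ≈ -11.333)
L = 4
a = 17
a*(g + L) = 17*(-34/3 + 4) = 17*(-22/3) = -374/3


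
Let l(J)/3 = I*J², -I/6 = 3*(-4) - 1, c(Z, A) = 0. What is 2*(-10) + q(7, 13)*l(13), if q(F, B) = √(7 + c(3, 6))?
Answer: -20 + 39546*√7 ≈ 1.0461e+5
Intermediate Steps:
I = 78 (I = -6*(3*(-4) - 1) = -6*(-12 - 1) = -6*(-13) = 78)
q(F, B) = √7 (q(F, B) = √(7 + 0) = √7)
l(J) = 234*J² (l(J) = 3*(78*J²) = 234*J²)
2*(-10) + q(7, 13)*l(13) = 2*(-10) + √7*(234*13²) = -20 + √7*(234*169) = -20 + √7*39546 = -20 + 39546*√7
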